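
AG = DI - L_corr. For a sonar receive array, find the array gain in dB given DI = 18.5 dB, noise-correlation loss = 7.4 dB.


11.1 dB


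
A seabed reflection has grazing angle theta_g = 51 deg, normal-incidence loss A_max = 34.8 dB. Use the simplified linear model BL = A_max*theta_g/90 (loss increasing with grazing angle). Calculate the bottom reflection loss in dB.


BL = A_max * theta_g / 90 = 34.8 * 51 / 90 = 19.72

19.72 dB


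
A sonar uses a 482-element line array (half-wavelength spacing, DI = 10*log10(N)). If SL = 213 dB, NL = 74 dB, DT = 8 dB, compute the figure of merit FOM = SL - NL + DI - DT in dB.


Step 1: DI = 10*log10(482) = 26.83 dB
Step 2: FOM = SL - NL + DI - DT = 213 - 74 + 26.83 - 8 = 157.83

157.83 dB


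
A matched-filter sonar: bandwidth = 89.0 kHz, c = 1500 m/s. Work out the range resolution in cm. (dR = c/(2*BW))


dR = c/(2*BW) = 1500 / (2 * 89.0e3) = 0.0084 m = 0.84 cm

0.84 cm


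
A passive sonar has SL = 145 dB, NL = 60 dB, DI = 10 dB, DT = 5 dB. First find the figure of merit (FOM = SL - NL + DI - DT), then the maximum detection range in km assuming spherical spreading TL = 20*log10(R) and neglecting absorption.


Step 1: FOM = SL - NL + DI - DT = 145 - 60 + 10 - 5 = 90 dB
Step 2: at max range FOM = TL = 20*log10(R), so R = 10^(90/20) = 31622.78 m = 31.62 km

31.62 km


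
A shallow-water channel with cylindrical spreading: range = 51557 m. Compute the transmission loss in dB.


TL = 10*log10(51557) = 47.12

47.12 dB


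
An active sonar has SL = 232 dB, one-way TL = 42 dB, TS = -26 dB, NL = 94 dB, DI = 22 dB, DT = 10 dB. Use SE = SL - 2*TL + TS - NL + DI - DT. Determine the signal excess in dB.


SE = SL - 2*TL + TS - NL + DI - DT = 232 - 2*42 + (-26) - 94 + 22 - 10 = 40

40 dB


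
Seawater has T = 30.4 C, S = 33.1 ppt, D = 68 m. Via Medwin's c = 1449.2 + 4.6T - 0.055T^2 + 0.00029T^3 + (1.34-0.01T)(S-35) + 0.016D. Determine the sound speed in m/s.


1545.48 m/s


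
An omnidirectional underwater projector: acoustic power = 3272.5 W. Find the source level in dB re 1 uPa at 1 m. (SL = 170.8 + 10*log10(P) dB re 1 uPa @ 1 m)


205.95 dB


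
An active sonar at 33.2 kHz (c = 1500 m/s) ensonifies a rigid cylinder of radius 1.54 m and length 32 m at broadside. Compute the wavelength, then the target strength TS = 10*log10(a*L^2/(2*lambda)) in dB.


Step 1: lambda = c/f = 1500/33200 = 0.04518 m
Step 2: TS = 10*log10(a*L^2/(2*lambda)) = 10*log10(1.54*32^2/(2*0.04518)) = 42.42

42.42 dB


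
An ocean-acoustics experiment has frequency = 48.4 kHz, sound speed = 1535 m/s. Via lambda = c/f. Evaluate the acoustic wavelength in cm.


lambda = c/f = 1535 / 48400 = 0.0317 m = 3.17 cm

3.17 cm


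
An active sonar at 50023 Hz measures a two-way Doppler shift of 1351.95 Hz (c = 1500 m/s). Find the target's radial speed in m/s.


From fd = 2*f*v/c, v = c*fd/(2*f) = 1500 * 1351.95 / (2*50023) = 20.27

20.27 m/s


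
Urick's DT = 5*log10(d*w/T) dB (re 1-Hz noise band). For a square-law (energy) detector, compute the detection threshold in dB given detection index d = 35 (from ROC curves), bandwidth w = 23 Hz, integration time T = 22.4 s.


DT = 5*log10(d*w/T) = 5*log10(35 * 23 / 22.4) = 5*log10(35.94) = 7.78

7.78 dB


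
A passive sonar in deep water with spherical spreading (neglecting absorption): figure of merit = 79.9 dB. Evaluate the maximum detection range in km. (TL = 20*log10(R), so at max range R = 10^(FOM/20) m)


At max range FOM = TL, so 20*log10(R) = 79.9
R = 10^(79.9/20) = 9885.53 m = 9.89 km

9.89 km


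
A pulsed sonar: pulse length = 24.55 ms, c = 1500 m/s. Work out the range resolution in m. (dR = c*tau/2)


dR = c*tau/2 = 1500 * 24.55e-3 / 2 = 18.4125

18.4125 m


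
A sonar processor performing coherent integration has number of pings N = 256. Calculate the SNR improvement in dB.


24.08 dB


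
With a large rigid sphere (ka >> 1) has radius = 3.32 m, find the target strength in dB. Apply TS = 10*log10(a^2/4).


TS = 10*log10(3.32^2 / 4) = 10*log10(2.7556) = 4.4

4.4 dB


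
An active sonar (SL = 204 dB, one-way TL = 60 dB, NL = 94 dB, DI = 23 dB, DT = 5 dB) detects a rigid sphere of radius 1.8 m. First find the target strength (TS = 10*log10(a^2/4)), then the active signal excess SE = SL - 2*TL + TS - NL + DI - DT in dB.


Step 1: TS = 10*log10(1.8^2/4) = -0.92 dB
Step 2: SE = SL - 2*TL + TS - NL + DI - DT = 204 - 2*60 + (-0.92) - 94 + 23 - 5 = 7.08

7.08 dB


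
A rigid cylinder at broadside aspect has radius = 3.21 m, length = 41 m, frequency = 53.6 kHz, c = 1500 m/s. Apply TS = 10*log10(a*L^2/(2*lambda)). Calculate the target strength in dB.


lambda = 1500/53600 = 0.02799 m
TS = 10*log10(3.21*41^2/(2*0.02799)) = 49.84

49.84 dB


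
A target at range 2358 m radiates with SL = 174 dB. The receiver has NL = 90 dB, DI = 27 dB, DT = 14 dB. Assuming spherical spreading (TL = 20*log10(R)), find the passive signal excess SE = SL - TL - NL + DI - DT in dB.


Step 1: TL = 20*log10(2358) = 67.45 dB
Step 2: SE = 174 - 67.45 - 90 + 27 - 14 = 29.55

29.55 dB


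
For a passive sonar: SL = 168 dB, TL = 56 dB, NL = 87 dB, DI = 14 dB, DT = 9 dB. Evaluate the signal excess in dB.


SE = SL - TL - NL + DI - DT = 168 - 56 - 87 + 14 - 9 = 30

30 dB


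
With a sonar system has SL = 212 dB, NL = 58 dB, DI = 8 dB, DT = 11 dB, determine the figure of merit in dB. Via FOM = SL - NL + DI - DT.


FOM = SL - NL + DI - DT = 212 - 58 + 8 - 11 = 151

151 dB


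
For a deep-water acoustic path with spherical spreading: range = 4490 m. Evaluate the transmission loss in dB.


73.04 dB


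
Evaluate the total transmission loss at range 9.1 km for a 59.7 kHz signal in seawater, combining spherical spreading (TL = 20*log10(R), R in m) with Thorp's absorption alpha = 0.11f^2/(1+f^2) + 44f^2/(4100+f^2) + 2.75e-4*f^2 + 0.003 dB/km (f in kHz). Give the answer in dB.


Step 1 (Thorp): alpha = 0.11*3564.09/(1+3564.09) + 44*3564.09/(4100+3564.09) + 2.75e-4*3564.09 + 0.003 = 21.5547 dB/km
Step 2: TL_spread = 20*log10(9100) = 79.18 dB
Step 3: TL_abs = alpha*R = 21.5547 * 9.1 = 196.15 dB
Step 4: TL_total = 79.18 + 196.15 = 275.33

275.33 dB


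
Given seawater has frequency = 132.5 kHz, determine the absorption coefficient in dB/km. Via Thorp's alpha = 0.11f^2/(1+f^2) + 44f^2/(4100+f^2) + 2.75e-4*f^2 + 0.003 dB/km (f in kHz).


f^2 = 17556.25
alpha = 0.11*17556.25/(1+17556.25) + 44*17556.25/(4100+17556.25) + 2.75e-4*17556.25 + 0.003 = 40.611

40.611 dB/km


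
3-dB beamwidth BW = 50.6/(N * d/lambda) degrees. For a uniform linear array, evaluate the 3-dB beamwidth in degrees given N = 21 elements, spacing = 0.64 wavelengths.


3.76 deg


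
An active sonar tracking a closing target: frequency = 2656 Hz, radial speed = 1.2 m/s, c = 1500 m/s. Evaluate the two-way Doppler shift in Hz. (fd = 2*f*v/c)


fd = 2*f*v/c = 2 * 2656 * 1.2 / 1500 = 4.25

4.25 Hz


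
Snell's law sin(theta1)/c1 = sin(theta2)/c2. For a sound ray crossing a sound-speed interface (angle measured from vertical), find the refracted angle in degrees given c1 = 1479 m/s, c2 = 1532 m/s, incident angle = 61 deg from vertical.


sin(theta2) = (c2/c1)*sin(theta1) = (1532/1479)*sin(61 deg) = 0.90596
theta2 = arcsin(0.90596) = 64.95

64.95 deg


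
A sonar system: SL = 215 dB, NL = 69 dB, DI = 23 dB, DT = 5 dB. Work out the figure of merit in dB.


FOM = SL - NL + DI - DT = 215 - 69 + 23 - 5 = 164

164 dB


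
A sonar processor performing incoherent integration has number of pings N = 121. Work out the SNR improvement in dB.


Gain = 5*log10(121) = 10.41

10.41 dB


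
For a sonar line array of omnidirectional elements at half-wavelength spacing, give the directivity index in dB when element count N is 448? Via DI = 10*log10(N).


DI = 10*log10(448) = 26.51

26.51 dB


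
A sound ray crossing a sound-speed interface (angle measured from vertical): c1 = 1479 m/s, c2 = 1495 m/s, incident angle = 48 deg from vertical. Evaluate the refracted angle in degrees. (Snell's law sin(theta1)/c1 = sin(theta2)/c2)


sin(theta2) = (c2/c1)*sin(theta1) = (1495/1479)*sin(48 deg) = 0.75118
theta2 = arcsin(0.75118) = 48.69

48.69 deg


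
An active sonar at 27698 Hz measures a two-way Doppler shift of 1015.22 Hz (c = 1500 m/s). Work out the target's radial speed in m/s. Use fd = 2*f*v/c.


27.49 m/s


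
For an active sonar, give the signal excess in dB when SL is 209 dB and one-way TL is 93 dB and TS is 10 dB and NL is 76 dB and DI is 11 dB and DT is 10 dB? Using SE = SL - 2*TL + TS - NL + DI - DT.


-42 dB


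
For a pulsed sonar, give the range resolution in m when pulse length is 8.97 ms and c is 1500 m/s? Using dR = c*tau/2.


dR = c*tau/2 = 1500 * 8.97e-3 / 2 = 6.7275

6.7275 m


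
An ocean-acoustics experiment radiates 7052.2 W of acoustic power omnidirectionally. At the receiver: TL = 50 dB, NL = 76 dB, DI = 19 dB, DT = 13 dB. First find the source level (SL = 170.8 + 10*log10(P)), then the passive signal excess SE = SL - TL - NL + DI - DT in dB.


Step 1: SL = 170.8 + 10*log10(7052.2) = 209.28 dB
Step 2: SE = SL - TL - NL + DI - DT = 209.28 - 50 - 76 + 19 - 13 = 89.28

89.28 dB


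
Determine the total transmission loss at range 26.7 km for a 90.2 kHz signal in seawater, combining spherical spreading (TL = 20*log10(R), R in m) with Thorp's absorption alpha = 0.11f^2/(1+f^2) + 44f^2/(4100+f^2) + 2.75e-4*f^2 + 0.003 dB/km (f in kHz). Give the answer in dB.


Step 1 (Thorp): alpha = 0.11*8136.04/(1+8136.04) + 44*8136.04/(4100+8136.04) + 2.75e-4*8136.04 + 0.003 = 31.6071 dB/km
Step 2: TL_spread = 20*log10(26700) = 88.53 dB
Step 3: TL_abs = alpha*R = 31.6071 * 26.7 = 843.91 dB
Step 4: TL_total = 88.53 + 843.91 = 932.44

932.44 dB


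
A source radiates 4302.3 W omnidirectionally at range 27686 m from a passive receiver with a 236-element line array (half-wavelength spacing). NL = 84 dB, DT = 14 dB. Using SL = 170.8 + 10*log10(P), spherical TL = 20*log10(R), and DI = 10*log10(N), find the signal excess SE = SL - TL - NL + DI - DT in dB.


Step 1: SL = 170.8 + 10*log10(4302.3) = 207.14 dB
Step 2: TL = 20*log10(27686) = 88.85 dB
Step 3: DI = 10*log10(236) = 23.73 dB
Step 4: SE = SL - TL - NL + DI - DT = 207.14 - 88.85 - 84 + 23.73 - 14 = 44.02

44.02 dB


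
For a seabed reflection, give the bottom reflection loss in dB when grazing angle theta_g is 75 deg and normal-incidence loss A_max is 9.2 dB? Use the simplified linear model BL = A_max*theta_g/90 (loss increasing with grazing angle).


7.67 dB


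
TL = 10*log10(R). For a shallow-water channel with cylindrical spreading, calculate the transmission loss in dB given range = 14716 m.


TL = 10*log10(14716) = 41.68

41.68 dB


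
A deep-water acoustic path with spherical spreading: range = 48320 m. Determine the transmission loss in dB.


93.68 dB


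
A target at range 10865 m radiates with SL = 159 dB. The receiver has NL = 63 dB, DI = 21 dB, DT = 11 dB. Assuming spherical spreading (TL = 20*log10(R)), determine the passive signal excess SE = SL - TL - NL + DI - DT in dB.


Step 1: TL = 20*log10(10865) = 80.72 dB
Step 2: SE = 159 - 80.72 - 63 + 21 - 11 = 25.28

25.28 dB


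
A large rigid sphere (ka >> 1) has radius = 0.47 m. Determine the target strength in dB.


TS = 10*log10(0.47^2 / 4) = 10*log10(0.055225) = -12.58

-12.58 dB


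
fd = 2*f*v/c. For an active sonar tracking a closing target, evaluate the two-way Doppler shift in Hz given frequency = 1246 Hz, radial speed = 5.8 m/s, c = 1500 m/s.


9.64 Hz


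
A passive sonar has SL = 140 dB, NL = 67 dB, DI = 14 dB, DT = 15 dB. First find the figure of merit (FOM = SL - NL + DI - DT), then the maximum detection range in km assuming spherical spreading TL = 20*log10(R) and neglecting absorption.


Step 1: FOM = SL - NL + DI - DT = 140 - 67 + 14 - 15 = 72 dB
Step 2: at max range FOM = TL = 20*log10(R), so R = 10^(72/20) = 3981.07 m = 3.98 km

3.98 km


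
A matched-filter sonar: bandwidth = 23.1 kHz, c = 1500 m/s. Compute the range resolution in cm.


dR = c/(2*BW) = 1500 / (2 * 23.1e3) = 0.0325 m = 3.25 cm

3.25 cm


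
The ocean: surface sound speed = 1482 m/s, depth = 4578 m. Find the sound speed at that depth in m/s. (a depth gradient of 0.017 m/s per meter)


c = 1482 + 0.017 * 4578 = 1559.826

1559.826 m/s


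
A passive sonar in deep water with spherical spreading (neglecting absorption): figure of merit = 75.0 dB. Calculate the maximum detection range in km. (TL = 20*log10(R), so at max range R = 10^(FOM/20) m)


5.62 km


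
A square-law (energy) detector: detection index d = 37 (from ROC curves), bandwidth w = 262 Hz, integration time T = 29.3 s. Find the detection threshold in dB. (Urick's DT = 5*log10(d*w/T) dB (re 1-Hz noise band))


12.6 dB


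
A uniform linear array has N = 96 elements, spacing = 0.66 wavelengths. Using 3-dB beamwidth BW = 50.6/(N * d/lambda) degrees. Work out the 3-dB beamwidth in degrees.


0.8 deg


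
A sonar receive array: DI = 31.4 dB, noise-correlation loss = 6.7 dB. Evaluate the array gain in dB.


AG = DI - L_corr = 31.4 - 6.7 = 24.7

24.7 dB


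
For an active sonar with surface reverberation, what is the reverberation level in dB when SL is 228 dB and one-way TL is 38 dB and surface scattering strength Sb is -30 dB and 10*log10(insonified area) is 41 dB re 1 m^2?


RL = SL - 2*TL + Sb + 10*log10(A) = 228 - 2*38 + (-30) + 41 = 163

163 dB


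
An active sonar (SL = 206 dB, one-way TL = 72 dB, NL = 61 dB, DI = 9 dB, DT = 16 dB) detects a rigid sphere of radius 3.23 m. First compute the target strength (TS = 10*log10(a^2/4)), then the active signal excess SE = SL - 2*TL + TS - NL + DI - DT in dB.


Step 1: TS = 10*log10(3.23^2/4) = 4.16 dB
Step 2: SE = SL - 2*TL + TS - NL + DI - DT = 206 - 2*72 + (4.16) - 61 + 9 - 16 = -1.84

-1.84 dB


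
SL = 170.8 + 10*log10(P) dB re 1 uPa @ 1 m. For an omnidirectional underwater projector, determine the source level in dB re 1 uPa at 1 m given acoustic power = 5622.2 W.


208.3 dB


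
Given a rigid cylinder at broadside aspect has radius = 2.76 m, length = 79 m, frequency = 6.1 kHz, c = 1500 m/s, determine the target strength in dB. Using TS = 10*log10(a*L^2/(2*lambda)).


45.44 dB


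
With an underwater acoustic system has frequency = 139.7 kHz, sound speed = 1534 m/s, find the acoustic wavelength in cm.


1.1 cm


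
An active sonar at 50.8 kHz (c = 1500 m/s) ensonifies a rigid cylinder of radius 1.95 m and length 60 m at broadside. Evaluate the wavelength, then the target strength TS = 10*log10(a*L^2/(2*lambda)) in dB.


Step 1: lambda = c/f = 1500/50800 = 0.02953 m
Step 2: TS = 10*log10(a*L^2/(2*lambda)) = 10*log10(1.95*60^2/(2*0.02953)) = 50.75

50.75 dB


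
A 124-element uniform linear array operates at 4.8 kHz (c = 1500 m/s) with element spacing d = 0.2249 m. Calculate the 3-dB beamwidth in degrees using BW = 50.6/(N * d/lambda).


Step 1: lambda = 1500/4800 = 0.3125 m
Step 2: d/lambda = 0.2249/0.3125 = 0.7197
Step 3: BW = 50.6/(N * d/lambda) = 50.6/(124 * 0.7197) = 0.57

0.57 deg


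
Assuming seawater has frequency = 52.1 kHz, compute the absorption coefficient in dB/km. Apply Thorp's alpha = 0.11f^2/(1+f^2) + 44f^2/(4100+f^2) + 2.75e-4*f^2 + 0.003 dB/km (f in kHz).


18.386 dB/km


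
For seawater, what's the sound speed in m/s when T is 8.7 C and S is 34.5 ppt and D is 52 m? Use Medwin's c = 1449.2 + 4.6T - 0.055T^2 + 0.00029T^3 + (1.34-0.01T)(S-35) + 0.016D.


1485.45 m/s


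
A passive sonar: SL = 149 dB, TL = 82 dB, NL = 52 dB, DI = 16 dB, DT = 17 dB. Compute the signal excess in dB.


SE = SL - TL - NL + DI - DT = 149 - 82 - 52 + 16 - 17 = 14

14 dB


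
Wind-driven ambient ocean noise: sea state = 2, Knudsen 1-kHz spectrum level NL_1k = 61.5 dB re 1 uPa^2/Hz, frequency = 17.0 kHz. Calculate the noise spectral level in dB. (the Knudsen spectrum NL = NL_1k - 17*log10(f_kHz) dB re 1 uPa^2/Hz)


NL = NL_1k - 17*log10(f_kHz) = 61.5 - 17*log10(17.0) = 61.5 - (20.92) = 40.58

40.58 dB


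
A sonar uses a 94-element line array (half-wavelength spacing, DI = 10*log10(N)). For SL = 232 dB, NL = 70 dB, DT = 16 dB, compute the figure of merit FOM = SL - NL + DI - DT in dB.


Step 1: DI = 10*log10(94) = 19.73 dB
Step 2: FOM = SL - NL + DI - DT = 232 - 70 + 19.73 - 16 = 165.73

165.73 dB


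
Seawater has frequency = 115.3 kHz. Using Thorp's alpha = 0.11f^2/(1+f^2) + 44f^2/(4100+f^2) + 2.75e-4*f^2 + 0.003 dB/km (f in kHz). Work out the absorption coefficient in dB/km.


37.398 dB/km


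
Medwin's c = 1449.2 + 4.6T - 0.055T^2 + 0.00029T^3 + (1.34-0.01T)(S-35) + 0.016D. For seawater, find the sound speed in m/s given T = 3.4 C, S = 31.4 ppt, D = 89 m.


1460.94 m/s


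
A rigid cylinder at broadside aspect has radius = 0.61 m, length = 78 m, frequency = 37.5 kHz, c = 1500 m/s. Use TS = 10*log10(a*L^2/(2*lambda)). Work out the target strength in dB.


46.66 dB


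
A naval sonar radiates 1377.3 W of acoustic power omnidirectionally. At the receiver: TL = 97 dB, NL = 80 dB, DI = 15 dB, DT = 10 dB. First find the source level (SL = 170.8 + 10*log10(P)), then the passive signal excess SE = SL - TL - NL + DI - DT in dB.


Step 1: SL = 170.8 + 10*log10(1377.3) = 202.19 dB
Step 2: SE = SL - TL - NL + DI - DT = 202.19 - 97 - 80 + 15 - 10 = 30.19

30.19 dB


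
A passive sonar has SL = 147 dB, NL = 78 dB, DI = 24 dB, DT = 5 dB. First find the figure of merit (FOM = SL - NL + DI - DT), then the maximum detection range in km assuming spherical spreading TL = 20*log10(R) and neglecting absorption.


Step 1: FOM = SL - NL + DI - DT = 147 - 78 + 24 - 5 = 88 dB
Step 2: at max range FOM = TL = 20*log10(R), so R = 10^(88/20) = 25118.86 m = 25.12 km

25.12 km


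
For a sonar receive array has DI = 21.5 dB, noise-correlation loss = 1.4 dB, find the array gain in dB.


20.1 dB


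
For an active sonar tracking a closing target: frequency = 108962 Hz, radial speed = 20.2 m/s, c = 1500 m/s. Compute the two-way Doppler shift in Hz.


fd = 2*f*v/c = 2 * 108962 * 20.2 / 1500 = 2934.71

2934.71 Hz


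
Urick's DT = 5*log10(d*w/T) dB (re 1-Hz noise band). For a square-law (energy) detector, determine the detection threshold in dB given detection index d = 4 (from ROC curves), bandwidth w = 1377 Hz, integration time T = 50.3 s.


DT = 5*log10(d*w/T) = 5*log10(4 * 1377 / 50.3) = 5*log10(109.5) = 10.2

10.2 dB


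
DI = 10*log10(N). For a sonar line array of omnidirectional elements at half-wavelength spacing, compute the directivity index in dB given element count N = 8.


DI = 10*log10(8) = 9.03

9.03 dB


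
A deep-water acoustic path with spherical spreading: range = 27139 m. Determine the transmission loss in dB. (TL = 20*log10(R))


TL = 20*log10(27139) = 88.67

88.67 dB


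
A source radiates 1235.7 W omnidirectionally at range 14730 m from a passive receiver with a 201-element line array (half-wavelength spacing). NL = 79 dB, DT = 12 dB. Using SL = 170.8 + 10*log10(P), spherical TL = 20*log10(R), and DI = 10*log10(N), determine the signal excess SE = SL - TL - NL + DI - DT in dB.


50.39 dB


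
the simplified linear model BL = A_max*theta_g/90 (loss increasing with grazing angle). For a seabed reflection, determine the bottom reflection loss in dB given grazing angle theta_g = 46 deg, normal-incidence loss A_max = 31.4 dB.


BL = A_max * theta_g / 90 = 31.4 * 46 / 90 = 16.05

16.05 dB


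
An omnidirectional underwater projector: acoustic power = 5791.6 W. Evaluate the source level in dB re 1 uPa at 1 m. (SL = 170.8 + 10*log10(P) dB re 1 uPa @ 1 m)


SL = 170.8 + 10*log10(5791.6) = 170.8 + 37.63 = 208.43

208.43 dB


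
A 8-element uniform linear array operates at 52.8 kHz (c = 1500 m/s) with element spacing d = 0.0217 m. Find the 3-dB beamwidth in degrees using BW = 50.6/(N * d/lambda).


8.28 deg


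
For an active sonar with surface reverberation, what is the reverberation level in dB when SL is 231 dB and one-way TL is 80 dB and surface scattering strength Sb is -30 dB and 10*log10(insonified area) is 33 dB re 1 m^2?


RL = SL - 2*TL + Sb + 10*log10(A) = 231 - 2*80 + (-30) + 33 = 74

74 dB


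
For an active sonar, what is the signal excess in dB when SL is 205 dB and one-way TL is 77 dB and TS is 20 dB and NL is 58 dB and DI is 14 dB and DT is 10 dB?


17 dB


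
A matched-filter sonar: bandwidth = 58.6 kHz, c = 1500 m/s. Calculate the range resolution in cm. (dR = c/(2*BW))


1.28 cm


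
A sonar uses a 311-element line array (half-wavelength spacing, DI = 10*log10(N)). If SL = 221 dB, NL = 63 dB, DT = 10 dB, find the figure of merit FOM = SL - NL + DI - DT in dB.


Step 1: DI = 10*log10(311) = 24.93 dB
Step 2: FOM = SL - NL + DI - DT = 221 - 63 + 24.93 - 10 = 172.93

172.93 dB


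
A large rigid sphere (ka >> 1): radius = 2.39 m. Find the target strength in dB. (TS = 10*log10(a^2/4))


TS = 10*log10(2.39^2 / 4) = 10*log10(1.428025) = 1.55

1.55 dB


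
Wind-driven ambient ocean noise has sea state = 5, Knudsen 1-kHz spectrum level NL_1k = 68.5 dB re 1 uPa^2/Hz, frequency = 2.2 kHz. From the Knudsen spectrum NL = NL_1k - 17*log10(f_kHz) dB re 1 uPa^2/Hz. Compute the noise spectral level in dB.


NL = NL_1k - 17*log10(f_kHz) = 68.5 - 17*log10(2.2) = 68.5 - (5.82) = 62.68

62.68 dB


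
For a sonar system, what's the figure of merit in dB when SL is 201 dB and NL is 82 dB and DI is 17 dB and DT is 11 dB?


FOM = SL - NL + DI - DT = 201 - 82 + 17 - 11 = 125

125 dB


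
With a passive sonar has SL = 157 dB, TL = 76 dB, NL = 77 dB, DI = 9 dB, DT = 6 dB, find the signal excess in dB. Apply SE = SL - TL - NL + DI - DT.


SE = SL - TL - NL + DI - DT = 157 - 76 - 77 + 9 - 6 = 7

7 dB


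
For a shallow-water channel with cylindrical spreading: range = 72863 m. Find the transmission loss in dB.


TL = 10*log10(72863) = 48.63

48.63 dB


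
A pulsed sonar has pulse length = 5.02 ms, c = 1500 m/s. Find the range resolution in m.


dR = c*tau/2 = 1500 * 5.02e-3 / 2 = 3.765

3.765 m


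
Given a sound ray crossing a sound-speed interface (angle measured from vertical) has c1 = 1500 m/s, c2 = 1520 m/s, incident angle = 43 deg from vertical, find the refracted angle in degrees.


43.72 deg


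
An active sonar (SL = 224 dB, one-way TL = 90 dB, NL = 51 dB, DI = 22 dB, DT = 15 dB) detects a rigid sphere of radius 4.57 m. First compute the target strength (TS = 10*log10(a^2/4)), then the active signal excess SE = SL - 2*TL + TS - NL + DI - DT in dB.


Step 1: TS = 10*log10(4.57^2/4) = 7.18 dB
Step 2: SE = SL - 2*TL + TS - NL + DI - DT = 224 - 2*90 + (7.18) - 51 + 22 - 15 = 7.18

7.18 dB


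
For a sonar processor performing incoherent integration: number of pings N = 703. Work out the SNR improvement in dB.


14.23 dB


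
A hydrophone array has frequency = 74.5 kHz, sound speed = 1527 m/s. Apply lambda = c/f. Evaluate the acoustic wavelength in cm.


lambda = c/f = 1527 / 74500 = 0.0205 m = 2.05 cm

2.05 cm


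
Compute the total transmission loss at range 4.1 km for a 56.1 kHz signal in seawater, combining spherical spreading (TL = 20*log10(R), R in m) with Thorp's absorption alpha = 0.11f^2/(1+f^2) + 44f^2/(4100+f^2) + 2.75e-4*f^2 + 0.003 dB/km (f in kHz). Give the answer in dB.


Step 1 (Thorp): alpha = 0.11*3147.21/(1+3147.21) + 44*3147.21/(4100+3147.21) + 2.75e-4*3147.21 + 0.003 = 20.0861 dB/km
Step 2: TL_spread = 20*log10(4100) = 72.26 dB
Step 3: TL_abs = alpha*R = 20.0861 * 4.1 = 82.35 dB
Step 4: TL_total = 72.26 + 82.35 = 154.61

154.61 dB


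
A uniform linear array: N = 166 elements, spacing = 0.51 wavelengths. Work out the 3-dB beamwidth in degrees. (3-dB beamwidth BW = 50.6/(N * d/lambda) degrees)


0.6 deg


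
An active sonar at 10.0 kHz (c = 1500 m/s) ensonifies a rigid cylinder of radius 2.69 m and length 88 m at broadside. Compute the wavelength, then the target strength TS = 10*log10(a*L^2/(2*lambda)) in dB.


Step 1: lambda = c/f = 1500/10000 = 0.15 m
Step 2: TS = 10*log10(a*L^2/(2*lambda)) = 10*log10(2.69*88^2/(2*0.15)) = 48.42

48.42 dB


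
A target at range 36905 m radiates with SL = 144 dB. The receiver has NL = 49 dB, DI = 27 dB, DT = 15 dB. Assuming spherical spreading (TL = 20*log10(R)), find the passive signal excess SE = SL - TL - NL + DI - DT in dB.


Step 1: TL = 20*log10(36905) = 91.34 dB
Step 2: SE = 144 - 91.34 - 49 + 27 - 15 = 15.66

15.66 dB


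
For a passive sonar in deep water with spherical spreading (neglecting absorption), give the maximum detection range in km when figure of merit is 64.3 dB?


At max range FOM = TL, so 20*log10(R) = 64.3
R = 10^(64.3/20) = 1640.59 m = 1.64 km

1.64 km


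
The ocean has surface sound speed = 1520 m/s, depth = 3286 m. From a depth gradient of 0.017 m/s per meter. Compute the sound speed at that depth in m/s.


c = 1520 + 0.017 * 3286 = 1575.862

1575.862 m/s


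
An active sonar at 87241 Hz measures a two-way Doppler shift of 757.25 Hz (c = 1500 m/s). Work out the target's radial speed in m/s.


6.51 m/s


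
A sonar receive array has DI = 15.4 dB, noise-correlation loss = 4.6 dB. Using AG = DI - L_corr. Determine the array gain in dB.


AG = DI - L_corr = 15.4 - 4.6 = 10.8

10.8 dB


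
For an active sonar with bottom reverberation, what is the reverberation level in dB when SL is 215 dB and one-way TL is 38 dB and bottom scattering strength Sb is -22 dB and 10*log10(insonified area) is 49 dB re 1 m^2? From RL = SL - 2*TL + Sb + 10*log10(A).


166 dB


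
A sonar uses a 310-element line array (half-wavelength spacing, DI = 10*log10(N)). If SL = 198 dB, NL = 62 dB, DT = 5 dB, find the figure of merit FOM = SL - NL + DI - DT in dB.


Step 1: DI = 10*log10(310) = 24.91 dB
Step 2: FOM = SL - NL + DI - DT = 198 - 62 + 24.91 - 5 = 155.91

155.91 dB


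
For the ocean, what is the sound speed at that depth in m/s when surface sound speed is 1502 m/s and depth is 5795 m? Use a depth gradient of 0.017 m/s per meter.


c = 1502 + 0.017 * 5795 = 1600.515

1600.515 m/s


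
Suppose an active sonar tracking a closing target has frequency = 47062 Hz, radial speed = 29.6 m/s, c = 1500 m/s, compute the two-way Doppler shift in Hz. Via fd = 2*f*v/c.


fd = 2*f*v/c = 2 * 47062 * 29.6 / 1500 = 1857.38

1857.38 Hz


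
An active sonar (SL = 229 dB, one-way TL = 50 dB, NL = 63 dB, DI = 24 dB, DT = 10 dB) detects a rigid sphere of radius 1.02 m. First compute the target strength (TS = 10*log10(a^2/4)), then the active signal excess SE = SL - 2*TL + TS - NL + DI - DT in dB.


Step 1: TS = 10*log10(1.02^2/4) = -5.85 dB
Step 2: SE = SL - 2*TL + TS - NL + DI - DT = 229 - 2*50 + (-5.85) - 63 + 24 - 10 = 74.15

74.15 dB


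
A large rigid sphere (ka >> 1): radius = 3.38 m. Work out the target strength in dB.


TS = 10*log10(3.38^2 / 4) = 10*log10(2.8561) = 4.56

4.56 dB


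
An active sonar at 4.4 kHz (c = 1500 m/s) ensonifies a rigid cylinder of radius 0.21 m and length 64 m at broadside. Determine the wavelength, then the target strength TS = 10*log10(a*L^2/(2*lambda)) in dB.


Step 1: lambda = c/f = 1500/4400 = 0.34091 m
Step 2: TS = 10*log10(a*L^2/(2*lambda)) = 10*log10(0.21*64^2/(2*0.34091)) = 31.01

31.01 dB


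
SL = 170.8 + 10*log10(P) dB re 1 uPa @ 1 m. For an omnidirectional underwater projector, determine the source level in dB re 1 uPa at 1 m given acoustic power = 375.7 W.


SL = 170.8 + 10*log10(375.7) = 170.8 + 25.75 = 196.55

196.55 dB


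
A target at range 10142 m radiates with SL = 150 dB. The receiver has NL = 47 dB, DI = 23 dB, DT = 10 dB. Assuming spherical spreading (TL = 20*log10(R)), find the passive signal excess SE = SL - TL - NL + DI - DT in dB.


35.88 dB


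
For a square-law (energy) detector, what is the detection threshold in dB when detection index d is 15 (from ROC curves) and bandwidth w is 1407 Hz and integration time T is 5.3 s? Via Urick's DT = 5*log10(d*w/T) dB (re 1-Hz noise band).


18.0 dB


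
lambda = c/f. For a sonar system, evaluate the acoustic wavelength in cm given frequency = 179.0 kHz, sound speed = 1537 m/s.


lambda = c/f = 1537 / 179000 = 0.0086 m = 0.86 cm

0.86 cm


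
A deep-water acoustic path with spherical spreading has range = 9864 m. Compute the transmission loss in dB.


79.88 dB


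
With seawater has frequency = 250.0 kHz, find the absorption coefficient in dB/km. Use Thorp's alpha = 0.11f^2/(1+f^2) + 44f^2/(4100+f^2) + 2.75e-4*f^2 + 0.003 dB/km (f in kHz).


f^2 = 62500.0
alpha = 0.11*62500.0/(1+62500.0) + 44*62500.0/(4100+62500.0) + 2.75e-4*62500.0 + 0.003 = 58.592

58.592 dB/km


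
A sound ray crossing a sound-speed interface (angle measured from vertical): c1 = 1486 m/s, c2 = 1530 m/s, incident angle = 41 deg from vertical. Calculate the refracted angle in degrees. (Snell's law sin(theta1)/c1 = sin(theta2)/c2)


sin(theta2) = (c2/c1)*sin(theta1) = (1530/1486)*sin(41 deg) = 0.67548
theta2 = arcsin(0.67548) = 42.49

42.49 deg


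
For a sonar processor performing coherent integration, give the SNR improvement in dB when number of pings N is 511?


Gain = 10*log10(511) = 27.08

27.08 dB


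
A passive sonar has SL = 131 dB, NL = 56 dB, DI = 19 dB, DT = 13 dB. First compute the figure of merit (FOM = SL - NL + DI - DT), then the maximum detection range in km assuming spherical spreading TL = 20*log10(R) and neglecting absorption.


Step 1: FOM = SL - NL + DI - DT = 131 - 56 + 19 - 13 = 81 dB
Step 2: at max range FOM = TL = 20*log10(R), so R = 10^(81/20) = 11220.18 m = 11.22 km

11.22 km


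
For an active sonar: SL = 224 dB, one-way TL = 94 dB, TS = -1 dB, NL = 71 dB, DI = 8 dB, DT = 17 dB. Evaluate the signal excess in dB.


SE = SL - 2*TL + TS - NL + DI - DT = 224 - 2*94 + (-1) - 71 + 8 - 17 = -45

-45 dB


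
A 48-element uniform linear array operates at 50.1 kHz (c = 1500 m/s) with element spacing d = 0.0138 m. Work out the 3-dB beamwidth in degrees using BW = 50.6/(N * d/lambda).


Step 1: lambda = 1500/50100 = 0.02994 m
Step 2: d/lambda = 0.0138/0.02994 = 0.4609
Step 3: BW = 50.6/(N * d/lambda) = 50.6/(48 * 0.4609) = 2.29

2.29 deg


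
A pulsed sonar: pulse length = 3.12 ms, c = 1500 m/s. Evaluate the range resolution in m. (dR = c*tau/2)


dR = c*tau/2 = 1500 * 3.12e-3 / 2 = 2.34

2.34 m


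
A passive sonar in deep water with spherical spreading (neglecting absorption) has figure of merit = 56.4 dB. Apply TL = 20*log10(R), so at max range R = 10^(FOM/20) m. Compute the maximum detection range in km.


0.66 km


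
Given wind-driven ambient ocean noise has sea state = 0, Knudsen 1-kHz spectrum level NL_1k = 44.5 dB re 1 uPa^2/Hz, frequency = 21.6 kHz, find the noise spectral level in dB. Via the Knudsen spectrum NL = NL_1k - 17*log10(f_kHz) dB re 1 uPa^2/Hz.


NL = NL_1k - 17*log10(f_kHz) = 44.5 - 17*log10(21.6) = 44.5 - (22.69) = 21.81

21.81 dB


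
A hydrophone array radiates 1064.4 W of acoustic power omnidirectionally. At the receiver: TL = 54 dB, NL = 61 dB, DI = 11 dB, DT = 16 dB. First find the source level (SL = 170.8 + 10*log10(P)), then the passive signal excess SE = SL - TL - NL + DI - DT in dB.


Step 1: SL = 170.8 + 10*log10(1064.4) = 201.07 dB
Step 2: SE = SL - TL - NL + DI - DT = 201.07 - 54 - 61 + 11 - 16 = 81.07

81.07 dB


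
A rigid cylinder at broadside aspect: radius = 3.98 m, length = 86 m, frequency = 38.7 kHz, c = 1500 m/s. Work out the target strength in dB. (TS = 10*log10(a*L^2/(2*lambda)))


lambda = 1500/38700 = 0.03876 m
TS = 10*log10(3.98*86^2/(2*0.03876)) = 55.79

55.79 dB


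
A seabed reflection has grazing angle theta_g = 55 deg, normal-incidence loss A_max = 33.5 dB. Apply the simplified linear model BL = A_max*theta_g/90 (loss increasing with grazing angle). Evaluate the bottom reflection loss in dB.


BL = A_max * theta_g / 90 = 33.5 * 55 / 90 = 20.47

20.47 dB


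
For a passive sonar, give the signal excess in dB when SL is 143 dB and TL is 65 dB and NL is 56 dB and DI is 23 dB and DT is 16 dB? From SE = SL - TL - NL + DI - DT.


29 dB


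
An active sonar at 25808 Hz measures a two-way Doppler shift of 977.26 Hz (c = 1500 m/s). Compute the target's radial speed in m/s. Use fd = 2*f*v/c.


From fd = 2*f*v/c, v = c*fd/(2*f) = 1500 * 977.26 / (2*25808) = 28.4

28.4 m/s


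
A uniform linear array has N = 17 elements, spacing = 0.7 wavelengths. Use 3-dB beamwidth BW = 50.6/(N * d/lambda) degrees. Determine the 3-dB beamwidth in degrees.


BW = 50.6 / (17 * 0.7) = 50.6 / 11.9 = 4.25

4.25 deg


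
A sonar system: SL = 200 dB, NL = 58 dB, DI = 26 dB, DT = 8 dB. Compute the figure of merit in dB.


160 dB


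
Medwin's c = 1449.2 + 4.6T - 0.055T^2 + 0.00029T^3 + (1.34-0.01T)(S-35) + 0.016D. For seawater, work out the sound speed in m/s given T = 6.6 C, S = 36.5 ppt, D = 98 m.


1480.73 m/s


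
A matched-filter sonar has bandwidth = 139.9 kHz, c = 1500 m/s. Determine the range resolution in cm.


dR = c/(2*BW) = 1500 / (2 * 139.9e3) = 0.0054 m = 0.54 cm

0.54 cm


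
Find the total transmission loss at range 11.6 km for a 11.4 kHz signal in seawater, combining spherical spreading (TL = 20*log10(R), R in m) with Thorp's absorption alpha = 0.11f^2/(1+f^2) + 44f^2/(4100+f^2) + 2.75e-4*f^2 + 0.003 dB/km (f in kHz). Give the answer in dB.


Step 1 (Thorp): alpha = 0.11*129.96/(1+129.96) + 44*129.96/(4100+129.96) + 2.75e-4*129.96 + 0.003 = 1.4997 dB/km
Step 2: TL_spread = 20*log10(11600) = 81.29 dB
Step 3: TL_abs = alpha*R = 1.4997 * 11.6 = 17.4 dB
Step 4: TL_total = 81.29 + 17.4 = 98.69

98.69 dB


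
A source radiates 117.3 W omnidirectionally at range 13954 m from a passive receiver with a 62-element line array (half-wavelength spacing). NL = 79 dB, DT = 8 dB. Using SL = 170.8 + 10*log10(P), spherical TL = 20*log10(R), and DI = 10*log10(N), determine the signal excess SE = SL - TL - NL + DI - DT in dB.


Step 1: SL = 170.8 + 10*log10(117.3) = 191.49 dB
Step 2: TL = 20*log10(13954) = 82.89 dB
Step 3: DI = 10*log10(62) = 17.92 dB
Step 4: SE = SL - TL - NL + DI - DT = 191.49 - 82.89 - 79 + 17.92 - 8 = 39.52

39.52 dB


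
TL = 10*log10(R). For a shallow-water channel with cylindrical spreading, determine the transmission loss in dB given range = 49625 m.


TL = 10*log10(49625) = 46.96

46.96 dB


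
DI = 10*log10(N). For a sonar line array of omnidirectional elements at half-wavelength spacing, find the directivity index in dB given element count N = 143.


21.55 dB


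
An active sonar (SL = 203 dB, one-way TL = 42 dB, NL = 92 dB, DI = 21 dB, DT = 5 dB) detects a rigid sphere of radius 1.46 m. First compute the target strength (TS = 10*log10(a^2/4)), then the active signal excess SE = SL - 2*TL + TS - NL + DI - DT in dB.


Step 1: TS = 10*log10(1.46^2/4) = -2.73 dB
Step 2: SE = SL - 2*TL + TS - NL + DI - DT = 203 - 2*42 + (-2.73) - 92 + 21 - 5 = 40.27

40.27 dB


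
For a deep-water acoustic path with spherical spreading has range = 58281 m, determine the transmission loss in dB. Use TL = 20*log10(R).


TL = 20*log10(58281) = 95.31

95.31 dB


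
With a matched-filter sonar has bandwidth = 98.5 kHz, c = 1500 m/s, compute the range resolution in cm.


0.76 cm


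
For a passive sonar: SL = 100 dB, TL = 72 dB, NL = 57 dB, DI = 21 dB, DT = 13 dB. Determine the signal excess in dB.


SE = SL - TL - NL + DI - DT = 100 - 72 - 57 + 21 - 13 = -21

-21 dB


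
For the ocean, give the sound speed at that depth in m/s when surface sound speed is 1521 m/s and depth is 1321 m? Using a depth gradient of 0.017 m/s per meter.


1543.457 m/s


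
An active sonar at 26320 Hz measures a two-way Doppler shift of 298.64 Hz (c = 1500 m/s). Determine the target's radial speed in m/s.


From fd = 2*f*v/c, v = c*fd/(2*f) = 1500 * 298.64 / (2*26320) = 8.51

8.51 m/s


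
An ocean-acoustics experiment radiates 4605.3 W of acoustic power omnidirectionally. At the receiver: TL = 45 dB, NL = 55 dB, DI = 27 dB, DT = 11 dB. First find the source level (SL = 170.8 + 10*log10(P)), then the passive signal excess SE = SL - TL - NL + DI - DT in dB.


Step 1: SL = 170.8 + 10*log10(4605.3) = 207.43 dB
Step 2: SE = SL - TL - NL + DI - DT = 207.43 - 45 - 55 + 27 - 11 = 123.43

123.43 dB


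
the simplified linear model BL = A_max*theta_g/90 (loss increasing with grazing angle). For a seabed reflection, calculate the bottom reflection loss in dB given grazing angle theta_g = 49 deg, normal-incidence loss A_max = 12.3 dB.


6.7 dB


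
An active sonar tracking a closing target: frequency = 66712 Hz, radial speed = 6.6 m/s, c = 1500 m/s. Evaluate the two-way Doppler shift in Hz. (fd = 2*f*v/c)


fd = 2*f*v/c = 2 * 66712 * 6.6 / 1500 = 587.07

587.07 Hz


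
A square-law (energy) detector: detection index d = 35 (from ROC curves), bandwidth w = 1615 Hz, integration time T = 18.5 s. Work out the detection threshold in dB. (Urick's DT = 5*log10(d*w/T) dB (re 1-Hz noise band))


DT = 5*log10(d*w/T) = 5*log10(35 * 1615 / 18.5) = 5*log10(3055.41) = 17.43

17.43 dB


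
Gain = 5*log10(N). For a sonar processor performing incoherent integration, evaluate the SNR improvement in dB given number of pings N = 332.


Gain = 5*log10(332) = 12.61

12.61 dB


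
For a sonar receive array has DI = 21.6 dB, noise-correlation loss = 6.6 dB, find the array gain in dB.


15.0 dB


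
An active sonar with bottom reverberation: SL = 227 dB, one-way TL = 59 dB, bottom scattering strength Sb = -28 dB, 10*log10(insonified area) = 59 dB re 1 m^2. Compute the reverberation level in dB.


RL = SL - 2*TL + Sb + 10*log10(A) = 227 - 2*59 + (-28) + 59 = 140

140 dB


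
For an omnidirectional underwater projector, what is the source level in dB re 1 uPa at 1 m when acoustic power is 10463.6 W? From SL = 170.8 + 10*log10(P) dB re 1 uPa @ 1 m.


SL = 170.8 + 10*log10(10463.6) = 170.8 + 40.2 = 211.0

211.0 dB


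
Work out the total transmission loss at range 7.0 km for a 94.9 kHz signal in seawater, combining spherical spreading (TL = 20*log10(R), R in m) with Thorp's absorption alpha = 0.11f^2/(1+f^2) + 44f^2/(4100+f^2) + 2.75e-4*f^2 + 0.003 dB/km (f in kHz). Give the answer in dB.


Step 1 (Thorp): alpha = 0.11*9006.01/(1+9006.01) + 44*9006.01/(4100+9006.01) + 2.75e-4*9006.01 + 0.003 = 32.825 dB/km
Step 2: TL_spread = 20*log10(7000) = 76.9 dB
Step 3: TL_abs = alpha*R = 32.825 * 7.0 = 229.78 dB
Step 4: TL_total = 76.9 + 229.78 = 306.68

306.68 dB


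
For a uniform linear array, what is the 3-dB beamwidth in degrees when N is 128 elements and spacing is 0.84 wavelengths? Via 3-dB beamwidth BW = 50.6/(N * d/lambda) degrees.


0.47 deg


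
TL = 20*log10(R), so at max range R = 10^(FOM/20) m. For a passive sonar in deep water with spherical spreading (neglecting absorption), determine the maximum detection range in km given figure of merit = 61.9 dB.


1.24 km


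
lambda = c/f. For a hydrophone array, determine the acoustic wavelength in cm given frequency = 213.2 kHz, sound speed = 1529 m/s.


lambda = c/f = 1529 / 213200 = 0.0072 m = 0.72 cm

0.72 cm


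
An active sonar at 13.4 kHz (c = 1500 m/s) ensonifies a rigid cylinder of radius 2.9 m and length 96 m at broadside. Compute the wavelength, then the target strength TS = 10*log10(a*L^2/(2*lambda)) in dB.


Step 1: lambda = c/f = 1500/13400 = 0.11194 m
Step 2: TS = 10*log10(a*L^2/(2*lambda)) = 10*log10(2.9*96^2/(2*0.11194)) = 50.77

50.77 dB


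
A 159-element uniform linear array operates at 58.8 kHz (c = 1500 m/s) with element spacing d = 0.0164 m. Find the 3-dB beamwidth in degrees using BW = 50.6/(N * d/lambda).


Step 1: lambda = 1500/58800 = 0.02551 m
Step 2: d/lambda = 0.0164/0.02551 = 0.6429
Step 3: BW = 50.6/(N * d/lambda) = 50.6/(159 * 0.6429) = 0.5

0.5 deg


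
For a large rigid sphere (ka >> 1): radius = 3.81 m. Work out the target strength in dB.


TS = 10*log10(3.81^2 / 4) = 10*log10(3.629025) = 5.6

5.6 dB
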